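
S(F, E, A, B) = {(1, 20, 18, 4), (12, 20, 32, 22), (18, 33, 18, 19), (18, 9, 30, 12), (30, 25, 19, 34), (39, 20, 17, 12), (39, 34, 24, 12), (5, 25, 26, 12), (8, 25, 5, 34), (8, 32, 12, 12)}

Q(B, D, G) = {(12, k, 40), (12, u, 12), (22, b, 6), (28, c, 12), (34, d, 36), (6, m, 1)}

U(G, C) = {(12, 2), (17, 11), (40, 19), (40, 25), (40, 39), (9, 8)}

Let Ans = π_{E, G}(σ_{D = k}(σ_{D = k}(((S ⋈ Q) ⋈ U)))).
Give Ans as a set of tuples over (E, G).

{(20, 40), (25, 40), (32, 40), (34, 40), (9, 40)}

Natural join on B: {(12, 20, 32, 22, b, 6), (18, 9, 30, 12, k, 40), (18, 9, 30, 12, u, 12), (30, 25, 19, 34, d, 36), (39, 20, 17, 12, k, 40), (39, 20, 17, 12, u, 12), (39, 34, 24, 12, k, 40), (39, 34, 24, 12, u, 12), (5, 25, 26, 12, k, 40), (5, 25, 26, 12, u, 12), (8, 25, 5, 34, d, 36), (8, 32, 12, 12, k, 40), (8, 32, 12, 12, u, 12)}
Natural join on G: {(18, 9, 30, 12, k, 40, 19), (18, 9, 30, 12, k, 40, 25), (18, 9, 30, 12, k, 40, 39), (18, 9, 30, 12, u, 12, 2), (39, 20, 17, 12, k, 40, 19), (39, 20, 17, 12, k, 40, 25), (39, 20, 17, 12, k, 40, 39), (39, 20, 17, 12, u, 12, 2), (39, 34, 24, 12, k, 40, 19), (39, 34, 24, 12, k, 40, 25), (39, 34, 24, 12, k, 40, 39), (39, 34, 24, 12, u, 12, 2), (5, 25, 26, 12, k, 40, 19), (5, 25, 26, 12, k, 40, 25), (5, 25, 26, 12, k, 40, 39), (5, 25, 26, 12, u, 12, 2), (8, 32, 12, 12, k, 40, 19), (8, 32, 12, 12, k, 40, 25), (8, 32, 12, 12, k, 40, 39), (8, 32, 12, 12, u, 12, 2)}
Selection D = k: {(18, 9, 30, 12, k, 40, 19), (18, 9, 30, 12, k, 40, 25), (18, 9, 30, 12, k, 40, 39), (39, 20, 17, 12, k, 40, 19), (39, 20, 17, 12, k, 40, 25), (39, 20, 17, 12, k, 40, 39), (39, 34, 24, 12, k, 40, 19), (39, 34, 24, 12, k, 40, 25), (39, 34, 24, 12, k, 40, 39), (5, 25, 26, 12, k, 40, 19), (5, 25, 26, 12, k, 40, 25), (5, 25, 26, 12, k, 40, 39), (8, 32, 12, 12, k, 40, 19), (8, 32, 12, 12, k, 40, 25), (8, 32, 12, 12, k, 40, 39)}
Selection D = k: {(18, 9, 30, 12, k, 40, 19), (18, 9, 30, 12, k, 40, 25), (18, 9, 30, 12, k, 40, 39), (39, 20, 17, 12, k, 40, 19), (39, 20, 17, 12, k, 40, 25), (39, 20, 17, 12, k, 40, 39), (39, 34, 24, 12, k, 40, 19), (39, 34, 24, 12, k, 40, 25), (39, 34, 24, 12, k, 40, 39), (5, 25, 26, 12, k, 40, 19), (5, 25, 26, 12, k, 40, 25), (5, 25, 26, 12, k, 40, 39), (8, 32, 12, 12, k, 40, 19), (8, 32, 12, 12, k, 40, 25), (8, 32, 12, 12, k, 40, 39)}
Keep only column(s) E, G (10 duplicate(s) eliminated): {(20, 40), (25, 40), (32, 40), (34, 40), (9, 40)}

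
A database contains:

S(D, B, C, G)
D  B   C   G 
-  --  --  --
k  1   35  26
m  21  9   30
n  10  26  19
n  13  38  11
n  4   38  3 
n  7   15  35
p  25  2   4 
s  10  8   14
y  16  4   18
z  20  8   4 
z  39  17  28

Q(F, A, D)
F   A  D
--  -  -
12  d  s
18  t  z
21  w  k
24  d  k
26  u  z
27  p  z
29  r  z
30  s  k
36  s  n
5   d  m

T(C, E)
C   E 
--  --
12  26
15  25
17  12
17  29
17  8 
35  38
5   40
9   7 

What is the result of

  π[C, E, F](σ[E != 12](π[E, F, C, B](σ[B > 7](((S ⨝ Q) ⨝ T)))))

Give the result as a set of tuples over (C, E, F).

S ⋈ Q (natural join on D): {(k, 1, 35, 26, 21, w), (k, 1, 35, 26, 24, d), (k, 1, 35, 26, 30, s), (m, 21, 9, 30, 5, d), (n, 10, 26, 19, 36, s), (n, 13, 38, 11, 36, s), (n, 4, 38, 3, 36, s), (n, 7, 15, 35, 36, s), (s, 10, 8, 14, 12, d), (z, 20, 8, 4, 18, t), (z, 20, 8, 4, 26, u), (z, 20, 8, 4, 27, p), (z, 20, 8, 4, 29, r), (z, 39, 17, 28, 18, t), (z, 39, 17, 28, 26, u), (z, 39, 17, 28, 27, p), (z, 39, 17, 28, 29, r)}
(S ⨝ Q) ⋈ T (natural join on C): {(k, 1, 35, 26, 21, w, 38), (k, 1, 35, 26, 24, d, 38), (k, 1, 35, 26, 30, s, 38), (m, 21, 9, 30, 5, d, 7), (n, 7, 15, 35, 36, s, 25), (z, 39, 17, 28, 18, t, 12), (z, 39, 17, 28, 18, t, 29), (z, 39, 17, 28, 18, t, 8), (z, 39, 17, 28, 26, u, 12), (z, 39, 17, 28, 26, u, 29), (z, 39, 17, 28, 26, u, 8), (z, 39, 17, 28, 27, p, 12), (z, 39, 17, 28, 27, p, 29), (z, 39, 17, 28, 27, p, 8), (z, 39, 17, 28, 29, r, 12), (z, 39, 17, 28, 29, r, 29), (z, 39, 17, 28, 29, r, 8)}
Apply σ_{B > 7}; surviving tuples: {(m, 21, 9, 30, 5, d, 7), (z, 39, 17, 28, 18, t, 12), (z, 39, 17, 28, 18, t, 29), (z, 39, 17, 28, 18, t, 8), (z, 39, 17, 28, 26, u, 12), (z, 39, 17, 28, 26, u, 29), (z, 39, 17, 28, 26, u, 8), (z, 39, 17, 28, 27, p, 12), (z, 39, 17, 28, 27, p, 29), (z, 39, 17, 28, 27, p, 8), (z, 39, 17, 28, 29, r, 12), (z, 39, 17, 28, 29, r, 29), (z, 39, 17, 28, 29, r, 8)}
π[E, F, C, B]: project onto (E, F, C, B) → {(12, 18, 17, 39), (12, 26, 17, 39), (12, 27, 17, 39), (12, 29, 17, 39), (29, 18, 17, 39), (29, 26, 17, 39), (29, 27, 17, 39), (29, 29, 17, 39), (7, 5, 9, 21), (8, 18, 17, 39), (8, 26, 17, 39), (8, 27, 17, 39), (8, 29, 17, 39)}
Apply σ_{E != 12}; surviving tuples: {(29, 18, 17, 39), (29, 26, 17, 39), (29, 27, 17, 39), (29, 29, 17, 39), (7, 5, 9, 21), (8, 18, 17, 39), (8, 26, 17, 39), (8, 27, 17, 39), (8, 29, 17, 39)}
π[C, E, F]: project onto (C, E, F) → {(17, 29, 18), (17, 29, 26), (17, 29, 27), (17, 29, 29), (17, 8, 18), (17, 8, 26), (17, 8, 27), (17, 8, 29), (9, 7, 5)}

{(17, 29, 18), (17, 29, 26), (17, 29, 27), (17, 29, 29), (17, 8, 18), (17, 8, 26), (17, 8, 27), (17, 8, 29), (9, 7, 5)}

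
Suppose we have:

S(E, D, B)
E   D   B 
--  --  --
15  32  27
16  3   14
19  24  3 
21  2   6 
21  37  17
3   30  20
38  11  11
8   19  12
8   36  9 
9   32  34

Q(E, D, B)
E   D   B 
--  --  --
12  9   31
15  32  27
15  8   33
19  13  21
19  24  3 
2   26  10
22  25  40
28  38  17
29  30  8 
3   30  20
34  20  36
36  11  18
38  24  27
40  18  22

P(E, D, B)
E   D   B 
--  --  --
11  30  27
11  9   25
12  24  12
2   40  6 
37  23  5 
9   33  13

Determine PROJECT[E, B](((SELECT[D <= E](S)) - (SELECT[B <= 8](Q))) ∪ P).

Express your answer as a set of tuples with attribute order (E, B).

Filtering on D <= E leaves {(16, 3, 14), (21, 2, 6), (38, 11, 11)}.
Filtering on B <= 8 leaves {(19, 24, 3), (29, 30, 8)}.
Taking the difference: {(16, 3, 14), (21, 2, 6), (38, 11, 11)}
Taking the union: {(11, 30, 27), (11, 9, 25), (12, 24, 12), (16, 3, 14), (2, 40, 6), (21, 2, 6), (37, 23, 5), (38, 11, 11), (9, 33, 13)}
π[E, B]: project onto (E, B) → {(11, 25), (11, 27), (12, 12), (16, 14), (2, 6), (21, 6), (37, 5), (38, 11), (9, 13)}

{(11, 25), (11, 27), (12, 12), (16, 14), (2, 6), (21, 6), (37, 5), (38, 11), (9, 13)}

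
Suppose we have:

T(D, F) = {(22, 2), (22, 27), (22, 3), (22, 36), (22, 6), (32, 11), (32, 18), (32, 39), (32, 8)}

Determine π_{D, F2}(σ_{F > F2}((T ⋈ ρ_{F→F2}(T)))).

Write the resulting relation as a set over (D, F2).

{(22, 2), (22, 27), (22, 3), (22, 6), (32, 11), (32, 18), (32, 8)}

ρ[F→F2]: schema becomes (D, F2); tuples unchanged.
Natural join on D: {(22, 2, 2), (22, 2, 27), (22, 2, 3), (22, 2, 36), (22, 2, 6), (22, 27, 2), (22, 27, 27), (22, 27, 3), (22, 27, 36), (22, 27, 6), (22, 3, 2), (22, 3, 27), (22, 3, 3), (22, 3, 36), (22, 3, 6), (22, 36, 2), (22, 36, 27), (22, 36, 3), (22, 36, 36), (22, 36, 6), (22, 6, 2), (22, 6, 27), (22, 6, 3), (22, 6, 36), (22, 6, 6), (32, 11, 11), (32, 11, 18), (32, 11, 39), (32, 11, 8), (32, 18, 11), (32, 18, 18), (32, 18, 39), (32, 18, 8), (32, 39, 11), (32, 39, 18), (32, 39, 39), (32, 39, 8), (32, 8, 11), (32, 8, 18), (32, 8, 39), (32, 8, 8)}
Selection F > F2: {(22, 27, 2), (22, 27, 3), (22, 27, 6), (22, 3, 2), (22, 36, 2), (22, 36, 27), (22, 36, 3), (22, 36, 6), (22, 6, 2), (22, 6, 3), (32, 11, 8), (32, 18, 11), (32, 18, 8), (32, 39, 11), (32, 39, 18), (32, 39, 8)}
π[D, F2]: project onto (D, F2) (9 duplicate(s) eliminated) → {(22, 2), (22, 27), (22, 3), (22, 6), (32, 11), (32, 18), (32, 8)}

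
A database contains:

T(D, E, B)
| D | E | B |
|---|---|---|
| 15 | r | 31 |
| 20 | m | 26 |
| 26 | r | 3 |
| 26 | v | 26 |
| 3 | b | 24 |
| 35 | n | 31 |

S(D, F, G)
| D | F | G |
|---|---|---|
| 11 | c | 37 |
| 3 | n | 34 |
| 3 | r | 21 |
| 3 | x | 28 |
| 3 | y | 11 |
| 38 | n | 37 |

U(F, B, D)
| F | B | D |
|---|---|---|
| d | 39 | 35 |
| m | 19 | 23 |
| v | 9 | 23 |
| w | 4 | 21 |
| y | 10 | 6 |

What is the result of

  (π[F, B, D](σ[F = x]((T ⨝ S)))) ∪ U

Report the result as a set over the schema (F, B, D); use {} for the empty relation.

{(d, 39, 35), (m, 19, 23), (v, 9, 23), (w, 4, 21), (x, 24, 3), (y, 10, 6)}

Natural join on D: {(3, b, 24, n, 34), (3, b, 24, r, 21), (3, b, 24, x, 28), (3, b, 24, y, 11)}
Filtering on F = x leaves {(3, b, 24, x, 28)}.
π[F, B, D]: project onto (F, B, D) → {(x, 24, 3)}
Taking the union: {(d, 39, 35), (m, 19, 23), (v, 9, 23), (w, 4, 21), (x, 24, 3), (y, 10, 6)}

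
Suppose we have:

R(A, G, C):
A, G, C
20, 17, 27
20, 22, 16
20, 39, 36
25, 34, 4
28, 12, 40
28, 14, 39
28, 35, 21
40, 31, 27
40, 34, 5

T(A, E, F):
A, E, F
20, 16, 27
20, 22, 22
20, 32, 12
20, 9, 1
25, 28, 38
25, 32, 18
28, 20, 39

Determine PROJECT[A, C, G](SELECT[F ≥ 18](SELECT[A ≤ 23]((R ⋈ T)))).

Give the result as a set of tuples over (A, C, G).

R ⋈ T (natural join on A): {(20, 17, 27, 16, 27), (20, 17, 27, 22, 22), (20, 17, 27, 32, 12), (20, 17, 27, 9, 1), (20, 22, 16, 16, 27), (20, 22, 16, 22, 22), (20, 22, 16, 32, 12), (20, 22, 16, 9, 1), (20, 39, 36, 16, 27), (20, 39, 36, 22, 22), (20, 39, 36, 32, 12), (20, 39, 36, 9, 1), (25, 34, 4, 28, 38), (25, 34, 4, 32, 18), (28, 12, 40, 20, 39), (28, 14, 39, 20, 39), (28, 35, 21, 20, 39)}
Apply σ_{A ≤ 23}; surviving tuples: {(20, 17, 27, 16, 27), (20, 17, 27, 22, 22), (20, 17, 27, 32, 12), (20, 17, 27, 9, 1), (20, 22, 16, 16, 27), (20, 22, 16, 22, 22), (20, 22, 16, 32, 12), (20, 22, 16, 9, 1), (20, 39, 36, 16, 27), (20, 39, 36, 22, 22), (20, 39, 36, 32, 12), (20, 39, 36, 9, 1)}
Apply σ_{F ≥ 18}; surviving tuples: {(20, 17, 27, 16, 27), (20, 17, 27, 22, 22), (20, 22, 16, 16, 27), (20, 22, 16, 22, 22), (20, 39, 36, 16, 27), (20, 39, 36, 22, 22)}
Keep only column(s) A, C, G (3 duplicate(s) eliminated): {(20, 16, 22), (20, 27, 17), (20, 36, 39)}

{(20, 16, 22), (20, 27, 17), (20, 36, 39)}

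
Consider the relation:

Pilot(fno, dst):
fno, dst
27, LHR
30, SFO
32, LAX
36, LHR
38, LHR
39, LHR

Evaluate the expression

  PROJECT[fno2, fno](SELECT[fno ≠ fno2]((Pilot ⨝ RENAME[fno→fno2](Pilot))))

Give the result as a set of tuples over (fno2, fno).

{(27, 36), (27, 38), (27, 39), (36, 27), (36, 38), (36, 39), (38, 27), (38, 36), (38, 39), (39, 27), (39, 36), (39, 38)}

ρ[fno→fno2]: schema becomes (fno2, dst); tuples unchanged.
Natural join on dst: {(27, LHR, 27), (27, LHR, 36), (27, LHR, 38), (27, LHR, 39), (30, SFO, 30), (32, LAX, 32), (36, LHR, 27), (36, LHR, 36), (36, LHR, 38), (36, LHR, 39), (38, LHR, 27), (38, LHR, 36), (38, LHR, 38), (38, LHR, 39), (39, LHR, 27), (39, LHR, 36), (39, LHR, 38), (39, LHR, 39)}
Selection fno ≠ fno2: {(27, LHR, 36), (27, LHR, 38), (27, LHR, 39), (36, LHR, 27), (36, LHR, 38), (36, LHR, 39), (38, LHR, 27), (38, LHR, 36), (38, LHR, 39), (39, LHR, 27), (39, LHR, 36), (39, LHR, 38)}
Projecting to fno2, fno: {(27, 36), (27, 38), (27, 39), (36, 27), (36, 38), (36, 39), (38, 27), (38, 36), (38, 39), (39, 27), (39, 36), (39, 38)}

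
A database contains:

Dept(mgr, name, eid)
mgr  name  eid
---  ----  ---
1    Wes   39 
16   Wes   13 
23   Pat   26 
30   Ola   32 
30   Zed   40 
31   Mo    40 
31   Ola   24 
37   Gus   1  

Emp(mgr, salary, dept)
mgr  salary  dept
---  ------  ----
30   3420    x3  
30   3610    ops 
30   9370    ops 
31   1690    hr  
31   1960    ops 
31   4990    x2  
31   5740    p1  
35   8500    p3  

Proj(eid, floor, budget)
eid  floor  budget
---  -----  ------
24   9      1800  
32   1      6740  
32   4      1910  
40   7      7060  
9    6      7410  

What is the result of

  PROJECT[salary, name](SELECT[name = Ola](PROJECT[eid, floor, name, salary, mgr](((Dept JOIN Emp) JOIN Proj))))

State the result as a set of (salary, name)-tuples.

Joining Dept and Emp on mgr yields {(30, Ola, 32, 3420, x3), (30, Ola, 32, 3610, ops), (30, Ola, 32, 9370, ops), (30, Zed, 40, 3420, x3), (30, Zed, 40, 3610, ops), (30, Zed, 40, 9370, ops), (31, Mo, 40, 1690, hr), (31, Mo, 40, 1960, ops), (31, Mo, 40, 4990, x2), (31, Mo, 40, 5740, p1), (31, Ola, 24, 1690, hr), (31, Ola, 24, 1960, ops), (31, Ola, 24, 4990, x2), (31, Ola, 24, 5740, p1)}.
Joining (Dept JOIN Emp) and Proj on eid yields {(30, Ola, 32, 3420, x3, 1, 6740), (30, Ola, 32, 3420, x3, 4, 1910), (30, Ola, 32, 3610, ops, 1, 6740), (30, Ola, 32, 3610, ops, 4, 1910), (30, Ola, 32, 9370, ops, 1, 6740), (30, Ola, 32, 9370, ops, 4, 1910), (30, Zed, 40, 3420, x3, 7, 7060), (30, Zed, 40, 3610, ops, 7, 7060), (30, Zed, 40, 9370, ops, 7, 7060), (31, Mo, 40, 1690, hr, 7, 7060), (31, Mo, 40, 1960, ops, 7, 7060), (31, Mo, 40, 4990, x2, 7, 7060), (31, Mo, 40, 5740, p1, 7, 7060), (31, Ola, 24, 1690, hr, 9, 1800), (31, Ola, 24, 1960, ops, 9, 1800), (31, Ola, 24, 4990, x2, 9, 1800), (31, Ola, 24, 5740, p1, 9, 1800)}.
Projecting to eid, floor, name, salary, mgr: {(24, 9, Ola, 1690, 31), (24, 9, Ola, 1960, 31), (24, 9, Ola, 4990, 31), (24, 9, Ola, 5740, 31), (32, 1, Ola, 3420, 30), (32, 1, Ola, 3610, 30), (32, 1, Ola, 9370, 30), (32, 4, Ola, 3420, 30), (32, 4, Ola, 3610, 30), (32, 4, Ola, 9370, 30), (40, 7, Mo, 1690, 31), (40, 7, Mo, 1960, 31), (40, 7, Mo, 4990, 31), (40, 7, Mo, 5740, 31), (40, 7, Zed, 3420, 30), (40, 7, Zed, 3610, 30), (40, 7, Zed, 9370, 30)}
Selection name = Ola: {(24, 9, Ola, 1690, 31), (24, 9, Ola, 1960, 31), (24, 9, Ola, 4990, 31), (24, 9, Ola, 5740, 31), (32, 1, Ola, 3420, 30), (32, 1, Ola, 3610, 30), (32, 1, Ola, 9370, 30), (32, 4, Ola, 3420, 30), (32, 4, Ola, 3610, 30), (32, 4, Ola, 9370, 30)}
Projecting to salary, name (3 duplicate(s) eliminated): {(1690, Ola), (1960, Ola), (3420, Ola), (3610, Ola), (4990, Ola), (5740, Ola), (9370, Ola)}

{(1690, Ola), (1960, Ola), (3420, Ola), (3610, Ola), (4990, Ola), (5740, Ola), (9370, Ola)}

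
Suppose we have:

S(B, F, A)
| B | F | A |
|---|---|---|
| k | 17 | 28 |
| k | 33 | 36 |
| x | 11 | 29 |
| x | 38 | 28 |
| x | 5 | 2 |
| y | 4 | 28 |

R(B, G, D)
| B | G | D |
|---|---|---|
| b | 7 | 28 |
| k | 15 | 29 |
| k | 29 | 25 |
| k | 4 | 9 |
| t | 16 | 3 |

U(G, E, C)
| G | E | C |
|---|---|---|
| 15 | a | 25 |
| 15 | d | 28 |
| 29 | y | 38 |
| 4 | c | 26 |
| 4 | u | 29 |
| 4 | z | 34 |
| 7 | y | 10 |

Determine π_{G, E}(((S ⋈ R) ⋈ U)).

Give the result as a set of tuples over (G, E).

Natural join on B: {(k, 17, 28, 15, 29), (k, 17, 28, 29, 25), (k, 17, 28, 4, 9), (k, 33, 36, 15, 29), (k, 33, 36, 29, 25), (k, 33, 36, 4, 9)}
Natural join on G: {(k, 17, 28, 15, 29, a, 25), (k, 17, 28, 15, 29, d, 28), (k, 17, 28, 29, 25, y, 38), (k, 17, 28, 4, 9, c, 26), (k, 17, 28, 4, 9, u, 29), (k, 17, 28, 4, 9, z, 34), (k, 33, 36, 15, 29, a, 25), (k, 33, 36, 15, 29, d, 28), (k, 33, 36, 29, 25, y, 38), (k, 33, 36, 4, 9, c, 26), (k, 33, 36, 4, 9, u, 29), (k, 33, 36, 4, 9, z, 34)}
π_{G, E} gives {(15, a), (15, d), (29, y), (4, c), (4, u), (4, z)} (6 duplicate(s) eliminated).

{(15, a), (15, d), (29, y), (4, c), (4, u), (4, z)}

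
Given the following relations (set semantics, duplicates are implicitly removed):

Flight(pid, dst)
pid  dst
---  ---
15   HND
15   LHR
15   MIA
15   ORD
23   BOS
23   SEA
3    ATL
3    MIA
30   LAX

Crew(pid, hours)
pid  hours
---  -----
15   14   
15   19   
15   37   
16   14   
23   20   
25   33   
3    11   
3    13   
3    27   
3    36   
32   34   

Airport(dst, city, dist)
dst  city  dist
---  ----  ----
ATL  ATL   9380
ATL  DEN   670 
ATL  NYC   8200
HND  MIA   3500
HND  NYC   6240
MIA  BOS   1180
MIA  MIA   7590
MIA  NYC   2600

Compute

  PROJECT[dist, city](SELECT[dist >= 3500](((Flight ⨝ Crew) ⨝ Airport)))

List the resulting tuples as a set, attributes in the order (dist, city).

Joining Flight and Crew on pid yields {(15, HND, 14), (15, HND, 19), (15, HND, 37), (15, LHR, 14), (15, LHR, 19), (15, LHR, 37), (15, MIA, 14), (15, MIA, 19), (15, MIA, 37), (15, ORD, 14), (15, ORD, 19), (15, ORD, 37), (23, BOS, 20), (23, SEA, 20), (3, ATL, 11), (3, ATL, 13), (3, ATL, 27), (3, ATL, 36), (3, MIA, 11), (3, MIA, 13), (3, MIA, 27), (3, MIA, 36)}.
Joining (Flight ⨝ Crew) and Airport on dst yields {(15, HND, 14, MIA, 3500), (15, HND, 14, NYC, 6240), (15, HND, 19, MIA, 3500), (15, HND, 19, NYC, 6240), (15, HND, 37, MIA, 3500), (15, HND, 37, NYC, 6240), (15, MIA, 14, BOS, 1180), (15, MIA, 14, MIA, 7590), (15, MIA, 14, NYC, 2600), (15, MIA, 19, BOS, 1180), (15, MIA, 19, MIA, 7590), (15, MIA, 19, NYC, 2600), (15, MIA, 37, BOS, 1180), (15, MIA, 37, MIA, 7590), (15, MIA, 37, NYC, 2600), (3, ATL, 11, ATL, 9380), (3, ATL, 11, DEN, 670), (3, ATL, 11, NYC, 8200), (3, ATL, 13, ATL, 9380), (3, ATL, 13, DEN, 670), (3, ATL, 13, NYC, 8200), (3, ATL, 27, ATL, 9380), (3, ATL, 27, DEN, 670), (3, ATL, 27, NYC, 8200), (3, ATL, 36, ATL, 9380), (3, ATL, 36, DEN, 670), (3, ATL, 36, NYC, 8200), (3, MIA, 11, BOS, 1180), (3, MIA, 11, MIA, 7590), (3, MIA, 11, NYC, 2600), (3, MIA, 13, BOS, 1180), (3, MIA, 13, MIA, 7590), (3, MIA, 13, NYC, 2600), (3, MIA, 27, BOS, 1180), (3, MIA, 27, MIA, 7590), (3, MIA, 27, NYC, 2600), (3, MIA, 36, BOS, 1180), (3, MIA, 36, MIA, 7590), (3, MIA, 36, NYC, 2600)}.
Selection dist >= 3500: {(15, HND, 14, MIA, 3500), (15, HND, 14, NYC, 6240), (15, HND, 19, MIA, 3500), (15, HND, 19, NYC, 6240), (15, HND, 37, MIA, 3500), (15, HND, 37, NYC, 6240), (15, MIA, 14, MIA, 7590), (15, MIA, 19, MIA, 7590), (15, MIA, 37, MIA, 7590), (3, ATL, 11, ATL, 9380), (3, ATL, 11, NYC, 8200), (3, ATL, 13, ATL, 9380), (3, ATL, 13, NYC, 8200), (3, ATL, 27, ATL, 9380), (3, ATL, 27, NYC, 8200), (3, ATL, 36, ATL, 9380), (3, ATL, 36, NYC, 8200), (3, MIA, 11, MIA, 7590), (3, MIA, 13, MIA, 7590), (3, MIA, 27, MIA, 7590), (3, MIA, 36, MIA, 7590)}
Projecting to dist, city (16 duplicate(s) eliminated): {(3500, MIA), (6240, NYC), (7590, MIA), (8200, NYC), (9380, ATL)}

{(3500, MIA), (6240, NYC), (7590, MIA), (8200, NYC), (9380, ATL)}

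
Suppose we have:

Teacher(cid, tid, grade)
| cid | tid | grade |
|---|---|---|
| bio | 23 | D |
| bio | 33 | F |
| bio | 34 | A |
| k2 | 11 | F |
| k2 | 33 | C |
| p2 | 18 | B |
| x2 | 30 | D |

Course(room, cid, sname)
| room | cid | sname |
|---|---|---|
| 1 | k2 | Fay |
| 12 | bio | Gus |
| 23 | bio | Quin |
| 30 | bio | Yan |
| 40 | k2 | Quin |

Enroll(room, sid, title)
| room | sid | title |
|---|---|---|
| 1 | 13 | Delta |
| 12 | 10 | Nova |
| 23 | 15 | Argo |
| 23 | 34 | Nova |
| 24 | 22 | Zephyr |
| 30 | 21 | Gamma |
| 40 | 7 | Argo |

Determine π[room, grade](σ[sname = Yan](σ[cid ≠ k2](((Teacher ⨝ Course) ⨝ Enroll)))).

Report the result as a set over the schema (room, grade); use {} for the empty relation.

{(30, A), (30, D), (30, F)}

Joining Teacher and Course on cid yields {(bio, 23, D, 12, Gus), (bio, 23, D, 23, Quin), (bio, 23, D, 30, Yan), (bio, 33, F, 12, Gus), (bio, 33, F, 23, Quin), (bio, 33, F, 30, Yan), (bio, 34, A, 12, Gus), (bio, 34, A, 23, Quin), (bio, 34, A, 30, Yan), (k2, 11, F, 1, Fay), (k2, 11, F, 40, Quin), (k2, 33, C, 1, Fay), (k2, 33, C, 40, Quin)}.
Joining (Teacher ⨝ Course) and Enroll on room yields {(bio, 23, D, 12, Gus, 10, Nova), (bio, 23, D, 23, Quin, 15, Argo), (bio, 23, D, 23, Quin, 34, Nova), (bio, 23, D, 30, Yan, 21, Gamma), (bio, 33, F, 12, Gus, 10, Nova), (bio, 33, F, 23, Quin, 15, Argo), (bio, 33, F, 23, Quin, 34, Nova), (bio, 33, F, 30, Yan, 21, Gamma), (bio, 34, A, 12, Gus, 10, Nova), (bio, 34, A, 23, Quin, 15, Argo), (bio, 34, A, 23, Quin, 34, Nova), (bio, 34, A, 30, Yan, 21, Gamma), (k2, 11, F, 1, Fay, 13, Delta), (k2, 11, F, 40, Quin, 7, Argo), (k2, 33, C, 1, Fay, 13, Delta), (k2, 33, C, 40, Quin, 7, Argo)}.
Filtering on cid ≠ k2 leaves {(bio, 23, D, 12, Gus, 10, Nova), (bio, 23, D, 23, Quin, 15, Argo), (bio, 23, D, 23, Quin, 34, Nova), (bio, 23, D, 30, Yan, 21, Gamma), (bio, 33, F, 12, Gus, 10, Nova), (bio, 33, F, 23, Quin, 15, Argo), (bio, 33, F, 23, Quin, 34, Nova), (bio, 33, F, 30, Yan, 21, Gamma), (bio, 34, A, 12, Gus, 10, Nova), (bio, 34, A, 23, Quin, 15, Argo), (bio, 34, A, 23, Quin, 34, Nova), (bio, 34, A, 30, Yan, 21, Gamma)}.
Filtering on sname = Yan leaves {(bio, 23, D, 30, Yan, 21, Gamma), (bio, 33, F, 30, Yan, 21, Gamma), (bio, 34, A, 30, Yan, 21, Gamma)}.
π_{room, grade} gives {(30, A), (30, D), (30, F)}.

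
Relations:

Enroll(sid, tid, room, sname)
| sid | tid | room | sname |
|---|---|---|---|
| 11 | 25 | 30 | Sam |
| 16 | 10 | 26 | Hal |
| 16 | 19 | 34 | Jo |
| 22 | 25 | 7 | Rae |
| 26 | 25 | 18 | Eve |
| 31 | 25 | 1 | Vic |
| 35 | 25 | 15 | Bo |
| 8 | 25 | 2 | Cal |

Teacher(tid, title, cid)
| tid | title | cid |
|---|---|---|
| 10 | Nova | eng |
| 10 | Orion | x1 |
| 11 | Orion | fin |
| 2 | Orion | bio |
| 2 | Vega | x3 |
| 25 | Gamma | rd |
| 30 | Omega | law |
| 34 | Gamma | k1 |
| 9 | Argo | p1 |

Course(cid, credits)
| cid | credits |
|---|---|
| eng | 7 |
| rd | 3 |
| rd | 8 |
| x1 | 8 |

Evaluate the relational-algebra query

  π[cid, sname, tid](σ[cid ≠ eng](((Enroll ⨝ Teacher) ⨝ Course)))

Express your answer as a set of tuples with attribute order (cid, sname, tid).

Natural join on tid: {(11, 25, 30, Sam, Gamma, rd), (16, 10, 26, Hal, Nova, eng), (16, 10, 26, Hal, Orion, x1), (22, 25, 7, Rae, Gamma, rd), (26, 25, 18, Eve, Gamma, rd), (31, 25, 1, Vic, Gamma, rd), (35, 25, 15, Bo, Gamma, rd), (8, 25, 2, Cal, Gamma, rd)}
Natural join on cid: {(11, 25, 30, Sam, Gamma, rd, 3), (11, 25, 30, Sam, Gamma, rd, 8), (16, 10, 26, Hal, Nova, eng, 7), (16, 10, 26, Hal, Orion, x1, 8), (22, 25, 7, Rae, Gamma, rd, 3), (22, 25, 7, Rae, Gamma, rd, 8), (26, 25, 18, Eve, Gamma, rd, 3), (26, 25, 18, Eve, Gamma, rd, 8), (31, 25, 1, Vic, Gamma, rd, 3), (31, 25, 1, Vic, Gamma, rd, 8), (35, 25, 15, Bo, Gamma, rd, 3), (35, 25, 15, Bo, Gamma, rd, 8), (8, 25, 2, Cal, Gamma, rd, 3), (8, 25, 2, Cal, Gamma, rd, 8)}
σ[cid ≠ eng]: keep tuples satisfying cid ≠ eng → {(11, 25, 30, Sam, Gamma, rd, 3), (11, 25, 30, Sam, Gamma, rd, 8), (16, 10, 26, Hal, Orion, x1, 8), (22, 25, 7, Rae, Gamma, rd, 3), (22, 25, 7, Rae, Gamma, rd, 8), (26, 25, 18, Eve, Gamma, rd, 3), (26, 25, 18, Eve, Gamma, rd, 8), (31, 25, 1, Vic, Gamma, rd, 3), (31, 25, 1, Vic, Gamma, rd, 8), (35, 25, 15, Bo, Gamma, rd, 3), (35, 25, 15, Bo, Gamma, rd, 8), (8, 25, 2, Cal, Gamma, rd, 3), (8, 25, 2, Cal, Gamma, rd, 8)}
Keep only column(s) cid, sname, tid (6 duplicate(s) eliminated): {(rd, Bo, 25), (rd, Cal, 25), (rd, Eve, 25), (rd, Rae, 25), (rd, Sam, 25), (rd, Vic, 25), (x1, Hal, 10)}

{(rd, Bo, 25), (rd, Cal, 25), (rd, Eve, 25), (rd, Rae, 25), (rd, Sam, 25), (rd, Vic, 25), (x1, Hal, 10)}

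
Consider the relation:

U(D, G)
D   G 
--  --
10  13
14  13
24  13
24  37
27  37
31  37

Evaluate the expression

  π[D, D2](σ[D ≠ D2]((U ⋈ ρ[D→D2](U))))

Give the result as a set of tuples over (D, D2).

{(10, 14), (10, 24), (14, 10), (14, 24), (24, 10), (24, 14), (24, 27), (24, 31), (27, 24), (27, 31), (31, 24), (31, 27)}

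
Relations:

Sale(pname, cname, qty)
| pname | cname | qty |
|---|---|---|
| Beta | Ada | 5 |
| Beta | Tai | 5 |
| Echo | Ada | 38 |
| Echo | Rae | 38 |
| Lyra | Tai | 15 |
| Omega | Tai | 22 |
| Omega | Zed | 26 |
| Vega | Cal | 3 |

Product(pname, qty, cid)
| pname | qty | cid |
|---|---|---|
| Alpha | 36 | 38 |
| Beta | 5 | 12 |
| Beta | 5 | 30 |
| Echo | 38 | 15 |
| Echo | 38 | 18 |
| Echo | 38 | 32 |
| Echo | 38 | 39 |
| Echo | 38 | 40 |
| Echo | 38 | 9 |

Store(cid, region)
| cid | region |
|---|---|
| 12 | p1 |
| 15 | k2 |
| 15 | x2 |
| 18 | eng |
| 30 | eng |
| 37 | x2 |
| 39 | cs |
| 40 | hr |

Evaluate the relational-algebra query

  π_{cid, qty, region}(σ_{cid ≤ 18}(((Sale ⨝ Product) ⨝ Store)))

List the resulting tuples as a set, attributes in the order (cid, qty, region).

Sale ⋈ Product (natural join on pname, qty): {(Beta, Ada, 5, 12), (Beta, Ada, 5, 30), (Beta, Tai, 5, 12), (Beta, Tai, 5, 30), (Echo, Ada, 38, 15), (Echo, Ada, 38, 18), (Echo, Ada, 38, 32), (Echo, Ada, 38, 39), (Echo, Ada, 38, 40), (Echo, Ada, 38, 9), (Echo, Rae, 38, 15), (Echo, Rae, 38, 18), (Echo, Rae, 38, 32), (Echo, Rae, 38, 39), (Echo, Rae, 38, 40), (Echo, Rae, 38, 9)}
(Sale ⨝ Product) ⋈ Store (natural join on cid): {(Beta, Ada, 5, 12, p1), (Beta, Ada, 5, 30, eng), (Beta, Tai, 5, 12, p1), (Beta, Tai, 5, 30, eng), (Echo, Ada, 38, 15, k2), (Echo, Ada, 38, 15, x2), (Echo, Ada, 38, 18, eng), (Echo, Ada, 38, 39, cs), (Echo, Ada, 38, 40, hr), (Echo, Rae, 38, 15, k2), (Echo, Rae, 38, 15, x2), (Echo, Rae, 38, 18, eng), (Echo, Rae, 38, 39, cs), (Echo, Rae, 38, 40, hr)}
Selection cid ≤ 18: {(Beta, Ada, 5, 12, p1), (Beta, Tai, 5, 12, p1), (Echo, Ada, 38, 15, k2), (Echo, Ada, 38, 15, x2), (Echo, Ada, 38, 18, eng), (Echo, Rae, 38, 15, k2), (Echo, Rae, 38, 15, x2), (Echo, Rae, 38, 18, eng)}
π_{cid, qty, region} gives {(12, 5, p1), (15, 38, k2), (15, 38, x2), (18, 38, eng)} (4 duplicate(s) eliminated).

{(12, 5, p1), (15, 38, k2), (15, 38, x2), (18, 38, eng)}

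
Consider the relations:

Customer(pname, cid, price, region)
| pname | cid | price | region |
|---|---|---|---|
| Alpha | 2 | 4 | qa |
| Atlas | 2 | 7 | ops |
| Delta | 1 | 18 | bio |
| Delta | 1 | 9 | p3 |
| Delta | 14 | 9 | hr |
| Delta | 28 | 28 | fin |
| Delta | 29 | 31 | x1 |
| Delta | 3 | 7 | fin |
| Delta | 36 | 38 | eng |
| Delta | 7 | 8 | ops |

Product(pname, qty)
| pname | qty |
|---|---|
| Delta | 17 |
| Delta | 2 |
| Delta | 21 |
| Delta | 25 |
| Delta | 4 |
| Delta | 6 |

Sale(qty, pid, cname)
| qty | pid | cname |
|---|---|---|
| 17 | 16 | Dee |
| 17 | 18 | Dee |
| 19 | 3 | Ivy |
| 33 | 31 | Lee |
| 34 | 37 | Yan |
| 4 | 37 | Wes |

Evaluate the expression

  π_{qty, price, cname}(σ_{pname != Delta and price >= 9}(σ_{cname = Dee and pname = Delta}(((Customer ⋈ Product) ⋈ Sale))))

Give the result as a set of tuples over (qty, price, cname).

{}

Joining Customer and Product on pname yields {(Delta, 1, 18, bio, 17), (Delta, 1, 18, bio, 2), (Delta, 1, 18, bio, 21), (Delta, 1, 18, bio, 25), (Delta, 1, 18, bio, 4), (Delta, 1, 18, bio, 6), (Delta, 1, 9, p3, 17), (Delta, 1, 9, p3, 2), (Delta, 1, 9, p3, 21), (Delta, 1, 9, p3, 25), (Delta, 1, 9, p3, 4), (Delta, 1, 9, p3, 6), (Delta, 14, 9, hr, 17), (Delta, 14, 9, hr, 2), (Delta, 14, 9, hr, 21), (Delta, 14, 9, hr, 25), (Delta, 14, 9, hr, 4), (Delta, 14, 9, hr, 6), (Delta, 28, 28, fin, 17), (Delta, 28, 28, fin, 2), (Delta, 28, 28, fin, 21), (Delta, 28, 28, fin, 25), (Delta, 28, 28, fin, 4), (Delta, 28, 28, fin, 6), (Delta, 29, 31, x1, 17), (Delta, 29, 31, x1, 2), (Delta, 29, 31, x1, 21), (Delta, 29, 31, x1, 25), (Delta, 29, 31, x1, 4), (Delta, 29, 31, x1, 6), (Delta, 3, 7, fin, 17), (Delta, 3, 7, fin, 2), (Delta, 3, 7, fin, 21), (Delta, 3, 7, fin, 25), (Delta, 3, 7, fin, 4), (Delta, 3, 7, fin, 6), (Delta, 36, 38, eng, 17), (Delta, 36, 38, eng, 2), (Delta, 36, 38, eng, 21), (Delta, 36, 38, eng, 25), (Delta, 36, 38, eng, 4), (Delta, 36, 38, eng, 6), (Delta, 7, 8, ops, 17), (Delta, 7, 8, ops, 2), (Delta, 7, 8, ops, 21), (Delta, 7, 8, ops, 25), (Delta, 7, 8, ops, 4), (Delta, 7, 8, ops, 6)}.
Joining (Customer ⋈ Product) and Sale on qty yields {(Delta, 1, 18, bio, 17, 16, Dee), (Delta, 1, 18, bio, 17, 18, Dee), (Delta, 1, 18, bio, 4, 37, Wes), (Delta, 1, 9, p3, 17, 16, Dee), (Delta, 1, 9, p3, 17, 18, Dee), (Delta, 1, 9, p3, 4, 37, Wes), (Delta, 14, 9, hr, 17, 16, Dee), (Delta, 14, 9, hr, 17, 18, Dee), (Delta, 14, 9, hr, 4, 37, Wes), (Delta, 28, 28, fin, 17, 16, Dee), (Delta, 28, 28, fin, 17, 18, Dee), (Delta, 28, 28, fin, 4, 37, Wes), (Delta, 29, 31, x1, 17, 16, Dee), (Delta, 29, 31, x1, 17, 18, Dee), (Delta, 29, 31, x1, 4, 37, Wes), (Delta, 3, 7, fin, 17, 16, Dee), (Delta, 3, 7, fin, 17, 18, Dee), (Delta, 3, 7, fin, 4, 37, Wes), (Delta, 36, 38, eng, 17, 16, Dee), (Delta, 36, 38, eng, 17, 18, Dee), (Delta, 36, 38, eng, 4, 37, Wes), (Delta, 7, 8, ops, 17, 16, Dee), (Delta, 7, 8, ops, 17, 18, Dee), (Delta, 7, 8, ops, 4, 37, Wes)}.
σ[cname = Dee and pname = Delta]: keep tuples satisfying cname = Dee and pname = Delta → {(Delta, 1, 18, bio, 17, 16, Dee), (Delta, 1, 18, bio, 17, 18, Dee), (Delta, 1, 9, p3, 17, 16, Dee), (Delta, 1, 9, p3, 17, 18, Dee), (Delta, 14, 9, hr, 17, 16, Dee), (Delta, 14, 9, hr, 17, 18, Dee), (Delta, 28, 28, fin, 17, 16, Dee), (Delta, 28, 28, fin, 17, 18, Dee), (Delta, 29, 31, x1, 17, 16, Dee), (Delta, 29, 31, x1, 17, 18, Dee), (Delta, 3, 7, fin, 17, 16, Dee), (Delta, 3, 7, fin, 17, 18, Dee), (Delta, 36, 38, eng, 17, 16, Dee), (Delta, 36, 38, eng, 17, 18, Dee), (Delta, 7, 8, ops, 17, 16, Dee), (Delta, 7, 8, ops, 17, 18, Dee)}
σ[pname != Delta and price >= 9]: keep tuples satisfying pname != Delta and price >= 9 → {}
π_{qty, price, cname} gives {}.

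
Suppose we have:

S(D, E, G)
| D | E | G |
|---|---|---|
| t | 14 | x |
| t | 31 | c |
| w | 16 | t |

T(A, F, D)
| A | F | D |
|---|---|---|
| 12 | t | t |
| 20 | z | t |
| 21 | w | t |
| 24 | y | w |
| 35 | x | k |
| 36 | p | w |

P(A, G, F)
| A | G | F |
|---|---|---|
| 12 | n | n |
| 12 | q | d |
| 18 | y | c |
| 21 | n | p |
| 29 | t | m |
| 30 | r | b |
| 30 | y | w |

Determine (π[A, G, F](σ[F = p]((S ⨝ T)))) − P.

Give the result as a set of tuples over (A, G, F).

{(36, t, p)}

S ⋈ T (natural join on D): {(t, 14, x, 12, t), (t, 14, x, 20, z), (t, 14, x, 21, w), (t, 31, c, 12, t), (t, 31, c, 20, z), (t, 31, c, 21, w), (w, 16, t, 24, y), (w, 16, t, 36, p)}
σ[F = p]: keep tuples satisfying F = p → {(w, 16, t, 36, p)}
π_{A, G, F} gives {(36, t, p)}.
Taking the difference: {(36, t, p)}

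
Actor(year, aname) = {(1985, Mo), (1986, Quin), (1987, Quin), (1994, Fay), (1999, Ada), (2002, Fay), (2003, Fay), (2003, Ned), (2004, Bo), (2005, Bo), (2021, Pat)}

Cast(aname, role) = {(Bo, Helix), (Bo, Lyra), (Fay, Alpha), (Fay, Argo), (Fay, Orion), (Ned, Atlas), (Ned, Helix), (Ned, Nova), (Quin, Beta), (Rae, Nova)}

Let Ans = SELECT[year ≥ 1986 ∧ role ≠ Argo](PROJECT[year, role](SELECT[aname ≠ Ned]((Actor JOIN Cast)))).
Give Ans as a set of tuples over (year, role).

{(1986, Beta), (1987, Beta), (1994, Alpha), (1994, Orion), (2002, Alpha), (2002, Orion), (2003, Alpha), (2003, Orion), (2004, Helix), (2004, Lyra), (2005, Helix), (2005, Lyra)}

Natural join on aname: {(1986, Quin, Beta), (1987, Quin, Beta), (1994, Fay, Alpha), (1994, Fay, Argo), (1994, Fay, Orion), (2002, Fay, Alpha), (2002, Fay, Argo), (2002, Fay, Orion), (2003, Fay, Alpha), (2003, Fay, Argo), (2003, Fay, Orion), (2003, Ned, Atlas), (2003, Ned, Helix), (2003, Ned, Nova), (2004, Bo, Helix), (2004, Bo, Lyra), (2005, Bo, Helix), (2005, Bo, Lyra)}
σ[aname ≠ Ned]: keep tuples satisfying aname ≠ Ned → {(1986, Quin, Beta), (1987, Quin, Beta), (1994, Fay, Alpha), (1994, Fay, Argo), (1994, Fay, Orion), (2002, Fay, Alpha), (2002, Fay, Argo), (2002, Fay, Orion), (2003, Fay, Alpha), (2003, Fay, Argo), (2003, Fay, Orion), (2004, Bo, Helix), (2004, Bo, Lyra), (2005, Bo, Helix), (2005, Bo, Lyra)}
π_{year, role} gives {(1986, Beta), (1987, Beta), (1994, Alpha), (1994, Argo), (1994, Orion), (2002, Alpha), (2002, Argo), (2002, Orion), (2003, Alpha), (2003, Argo), (2003, Orion), (2004, Helix), (2004, Lyra), (2005, Helix), (2005, Lyra)}.
σ[year ≥ 1986 ∧ role ≠ Argo]: keep tuples satisfying year ≥ 1986 ∧ role ≠ Argo → {(1986, Beta), (1987, Beta), (1994, Alpha), (1994, Orion), (2002, Alpha), (2002, Orion), (2003, Alpha), (2003, Orion), (2004, Helix), (2004, Lyra), (2005, Helix), (2005, Lyra)}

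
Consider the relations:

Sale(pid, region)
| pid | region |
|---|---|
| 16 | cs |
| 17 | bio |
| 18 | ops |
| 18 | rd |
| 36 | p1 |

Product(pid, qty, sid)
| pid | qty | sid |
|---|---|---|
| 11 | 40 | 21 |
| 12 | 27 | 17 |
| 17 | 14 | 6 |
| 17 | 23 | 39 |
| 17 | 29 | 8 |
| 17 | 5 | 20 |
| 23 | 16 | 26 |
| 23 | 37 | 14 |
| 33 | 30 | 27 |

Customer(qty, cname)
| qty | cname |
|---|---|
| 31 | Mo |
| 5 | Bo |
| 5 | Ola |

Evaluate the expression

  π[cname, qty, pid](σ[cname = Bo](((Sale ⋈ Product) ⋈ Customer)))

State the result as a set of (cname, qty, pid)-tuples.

Sale ⋈ Product (natural join on pid): {(17, bio, 14, 6), (17, bio, 23, 39), (17, bio, 29, 8), (17, bio, 5, 20)}
(Sale ⋈ Product) ⋈ Customer (natural join on qty): {(17, bio, 5, 20, Bo), (17, bio, 5, 20, Ola)}
Apply σ_{cname = Bo}; surviving tuples: {(17, bio, 5, 20, Bo)}
π_{cname, qty, pid} gives {(Bo, 5, 17)}.

{(Bo, 5, 17)}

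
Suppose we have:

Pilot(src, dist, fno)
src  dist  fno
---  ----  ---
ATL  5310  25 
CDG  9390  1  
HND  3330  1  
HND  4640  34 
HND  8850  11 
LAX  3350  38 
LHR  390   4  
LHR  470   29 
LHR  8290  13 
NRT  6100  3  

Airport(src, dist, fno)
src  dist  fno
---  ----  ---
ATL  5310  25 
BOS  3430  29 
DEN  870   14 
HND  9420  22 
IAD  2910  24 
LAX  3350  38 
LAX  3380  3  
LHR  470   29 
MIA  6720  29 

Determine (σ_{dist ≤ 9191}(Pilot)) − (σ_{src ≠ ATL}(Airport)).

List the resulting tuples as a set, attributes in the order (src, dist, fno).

Filtering on dist ≤ 9191 leaves {(ATL, 5310, 25), (HND, 3330, 1), (HND, 4640, 34), (HND, 8850, 11), (LAX, 3350, 38), (LHR, 390, 4), (LHR, 470, 29), (LHR, 8290, 13), (NRT, 6100, 3)}.
Filtering on src ≠ ATL leaves {(BOS, 3430, 29), (DEN, 870, 14), (HND, 9420, 22), (IAD, 2910, 24), (LAX, 3350, 38), (LAX, 3380, 3), (LHR, 470, 29), (MIA, 6720, 29)}.
Set difference of the two operands is {(ATL, 5310, 25), (HND, 3330, 1), (HND, 4640, 34), (HND, 8850, 11), (LHR, 390, 4), (LHR, 8290, 13), (NRT, 6100, 3)}.

{(ATL, 5310, 25), (HND, 3330, 1), (HND, 4640, 34), (HND, 8850, 11), (LHR, 390, 4), (LHR, 8290, 13), (NRT, 6100, 3)}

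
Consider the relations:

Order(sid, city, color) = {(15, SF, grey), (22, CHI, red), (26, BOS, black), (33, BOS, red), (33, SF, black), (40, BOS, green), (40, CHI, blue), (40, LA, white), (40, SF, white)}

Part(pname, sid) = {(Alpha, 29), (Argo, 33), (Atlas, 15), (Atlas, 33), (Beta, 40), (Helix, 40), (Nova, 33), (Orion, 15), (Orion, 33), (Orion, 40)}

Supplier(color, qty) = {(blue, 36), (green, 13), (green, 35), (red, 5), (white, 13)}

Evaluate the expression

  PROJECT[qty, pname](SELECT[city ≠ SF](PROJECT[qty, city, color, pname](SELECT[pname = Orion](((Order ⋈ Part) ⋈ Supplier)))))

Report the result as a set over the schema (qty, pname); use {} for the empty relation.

Natural join on sid: {(15, SF, grey, Atlas), (15, SF, grey, Orion), (33, BOS, red, Argo), (33, BOS, red, Atlas), (33, BOS, red, Nova), (33, BOS, red, Orion), (33, SF, black, Argo), (33, SF, black, Atlas), (33, SF, black, Nova), (33, SF, black, Orion), (40, BOS, green, Beta), (40, BOS, green, Helix), (40, BOS, green, Orion), (40, CHI, blue, Beta), (40, CHI, blue, Helix), (40, CHI, blue, Orion), (40, LA, white, Beta), (40, LA, white, Helix), (40, LA, white, Orion), (40, SF, white, Beta), (40, SF, white, Helix), (40, SF, white, Orion)}
Natural join on color: {(33, BOS, red, Argo, 5), (33, BOS, red, Atlas, 5), (33, BOS, red, Nova, 5), (33, BOS, red, Orion, 5), (40, BOS, green, Beta, 13), (40, BOS, green, Beta, 35), (40, BOS, green, Helix, 13), (40, BOS, green, Helix, 35), (40, BOS, green, Orion, 13), (40, BOS, green, Orion, 35), (40, CHI, blue, Beta, 36), (40, CHI, blue, Helix, 36), (40, CHI, blue, Orion, 36), (40, LA, white, Beta, 13), (40, LA, white, Helix, 13), (40, LA, white, Orion, 13), (40, SF, white, Beta, 13), (40, SF, white, Helix, 13), (40, SF, white, Orion, 13)}
Selection pname = Orion: {(33, BOS, red, Orion, 5), (40, BOS, green, Orion, 13), (40, BOS, green, Orion, 35), (40, CHI, blue, Orion, 36), (40, LA, white, Orion, 13), (40, SF, white, Orion, 13)}
π_{qty, city, color, pname} gives {(13, BOS, green, Orion), (13, LA, white, Orion), (13, SF, white, Orion), (35, BOS, green, Orion), (36, CHI, blue, Orion), (5, BOS, red, Orion)}.
Selection city ≠ SF: {(13, BOS, green, Orion), (13, LA, white, Orion), (35, BOS, green, Orion), (36, CHI, blue, Orion), (5, BOS, red, Orion)}
π_{qty, pname} gives {(13, Orion), (35, Orion), (36, Orion), (5, Orion)} (1 duplicate(s) eliminated).

{(13, Orion), (35, Orion), (36, Orion), (5, Orion)}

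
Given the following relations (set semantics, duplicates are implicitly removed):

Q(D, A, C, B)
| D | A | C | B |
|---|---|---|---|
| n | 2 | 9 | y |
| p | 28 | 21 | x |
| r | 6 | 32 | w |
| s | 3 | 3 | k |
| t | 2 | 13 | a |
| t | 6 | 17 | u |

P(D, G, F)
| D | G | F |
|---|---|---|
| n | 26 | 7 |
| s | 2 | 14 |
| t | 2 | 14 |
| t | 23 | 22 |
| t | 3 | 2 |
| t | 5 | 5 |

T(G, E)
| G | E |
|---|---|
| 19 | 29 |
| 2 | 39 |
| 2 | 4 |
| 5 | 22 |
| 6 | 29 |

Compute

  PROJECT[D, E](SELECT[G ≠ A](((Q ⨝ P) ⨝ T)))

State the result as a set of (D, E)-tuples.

{(s, 39), (s, 4), (t, 22), (t, 39), (t, 4)}

Natural join on D: {(n, 2, 9, y, 26, 7), (s, 3, 3, k, 2, 14), (t, 2, 13, a, 2, 14), (t, 2, 13, a, 23, 22), (t, 2, 13, a, 3, 2), (t, 2, 13, a, 5, 5), (t, 6, 17, u, 2, 14), (t, 6, 17, u, 23, 22), (t, 6, 17, u, 3, 2), (t, 6, 17, u, 5, 5)}
Natural join on G: {(s, 3, 3, k, 2, 14, 39), (s, 3, 3, k, 2, 14, 4), (t, 2, 13, a, 2, 14, 39), (t, 2, 13, a, 2, 14, 4), (t, 2, 13, a, 5, 5, 22), (t, 6, 17, u, 2, 14, 39), (t, 6, 17, u, 2, 14, 4), (t, 6, 17, u, 5, 5, 22)}
Apply σ_{G ≠ A}; surviving tuples: {(s, 3, 3, k, 2, 14, 39), (s, 3, 3, k, 2, 14, 4), (t, 2, 13, a, 5, 5, 22), (t, 6, 17, u, 2, 14, 39), (t, 6, 17, u, 2, 14, 4), (t, 6, 17, u, 5, 5, 22)}
π_{D, E} gives {(s, 39), (s, 4), (t, 22), (t, 39), (t, 4)} (1 duplicate(s) eliminated).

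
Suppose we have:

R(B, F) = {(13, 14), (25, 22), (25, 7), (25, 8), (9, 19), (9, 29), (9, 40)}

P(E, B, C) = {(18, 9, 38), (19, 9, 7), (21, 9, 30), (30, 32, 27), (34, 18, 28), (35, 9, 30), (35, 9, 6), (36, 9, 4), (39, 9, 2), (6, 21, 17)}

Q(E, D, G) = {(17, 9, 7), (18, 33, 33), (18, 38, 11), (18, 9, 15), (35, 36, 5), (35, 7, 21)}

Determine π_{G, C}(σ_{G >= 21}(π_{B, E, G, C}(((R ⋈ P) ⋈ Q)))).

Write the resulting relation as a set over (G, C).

R ⋈ P (natural join on B): {(9, 19, 18, 38), (9, 19, 19, 7), (9, 19, 21, 30), (9, 19, 35, 30), (9, 19, 35, 6), (9, 19, 36, 4), (9, 19, 39, 2), (9, 29, 18, 38), (9, 29, 19, 7), (9, 29, 21, 30), (9, 29, 35, 30), (9, 29, 35, 6), (9, 29, 36, 4), (9, 29, 39, 2), (9, 40, 18, 38), (9, 40, 19, 7), (9, 40, 21, 30), (9, 40, 35, 30), (9, 40, 35, 6), (9, 40, 36, 4), (9, 40, 39, 2)}
(R ⋈ P) ⋈ Q (natural join on E): {(9, 19, 18, 38, 33, 33), (9, 19, 18, 38, 38, 11), (9, 19, 18, 38, 9, 15), (9, 19, 35, 30, 36, 5), (9, 19, 35, 30, 7, 21), (9, 19, 35, 6, 36, 5), (9, 19, 35, 6, 7, 21), (9, 29, 18, 38, 33, 33), (9, 29, 18, 38, 38, 11), (9, 29, 18, 38, 9, 15), (9, 29, 35, 30, 36, 5), (9, 29, 35, 30, 7, 21), (9, 29, 35, 6, 36, 5), (9, 29, 35, 6, 7, 21), (9, 40, 18, 38, 33, 33), (9, 40, 18, 38, 38, 11), (9, 40, 18, 38, 9, 15), (9, 40, 35, 30, 36, 5), (9, 40, 35, 30, 7, 21), (9, 40, 35, 6, 36, 5), (9, 40, 35, 6, 7, 21)}
Projecting to B, E, G, C (14 duplicate(s) eliminated): {(9, 18, 11, 38), (9, 18, 15, 38), (9, 18, 33, 38), (9, 35, 21, 30), (9, 35, 21, 6), (9, 35, 5, 30), (9, 35, 5, 6)}
Apply σ_{G >= 21}; surviving tuples: {(9, 18, 33, 38), (9, 35, 21, 30), (9, 35, 21, 6)}
Projecting to G, C: {(21, 30), (21, 6), (33, 38)}

{(21, 30), (21, 6), (33, 38)}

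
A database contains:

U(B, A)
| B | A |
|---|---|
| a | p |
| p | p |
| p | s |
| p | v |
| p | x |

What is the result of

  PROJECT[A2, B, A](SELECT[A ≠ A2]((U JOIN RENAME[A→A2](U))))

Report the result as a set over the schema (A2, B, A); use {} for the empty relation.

ρ[A→A2]: schema becomes (B, A2); tuples unchanged.
Natural join on B: {(a, p, p), (p, p, p), (p, p, s), (p, p, v), (p, p, x), (p, s, p), (p, s, s), (p, s, v), (p, s, x), (p, v, p), (p, v, s), (p, v, v), (p, v, x), (p, x, p), (p, x, s), (p, x, v), (p, x, x)}
Apply σ_{A ≠ A2}; surviving tuples: {(p, p, s), (p, p, v), (p, p, x), (p, s, p), (p, s, v), (p, s, x), (p, v, p), (p, v, s), (p, v, x), (p, x, p), (p, x, s), (p, x, v)}
π[A2, B, A]: project onto (A2, B, A) → {(p, p, s), (p, p, v), (p, p, x), (s, p, p), (s, p, v), (s, p, x), (v, p, p), (v, p, s), (v, p, x), (x, p, p), (x, p, s), (x, p, v)}

{(p, p, s), (p, p, v), (p, p, x), (s, p, p), (s, p, v), (s, p, x), (v, p, p), (v, p, s), (v, p, x), (x, p, p), (x, p, s), (x, p, v)}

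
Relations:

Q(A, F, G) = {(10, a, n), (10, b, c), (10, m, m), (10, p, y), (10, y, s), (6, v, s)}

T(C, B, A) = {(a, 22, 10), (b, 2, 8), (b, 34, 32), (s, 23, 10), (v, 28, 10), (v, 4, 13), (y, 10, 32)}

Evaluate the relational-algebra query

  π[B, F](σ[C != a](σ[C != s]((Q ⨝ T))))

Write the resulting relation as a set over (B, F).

{(28, a), (28, b), (28, m), (28, p), (28, y)}

Natural join on A: {(10, a, n, a, 22), (10, a, n, s, 23), (10, a, n, v, 28), (10, b, c, a, 22), (10, b, c, s, 23), (10, b, c, v, 28), (10, m, m, a, 22), (10, m, m, s, 23), (10, m, m, v, 28), (10, p, y, a, 22), (10, p, y, s, 23), (10, p, y, v, 28), (10, y, s, a, 22), (10, y, s, s, 23), (10, y, s, v, 28)}
σ[C != s]: keep tuples satisfying C != s → {(10, a, n, a, 22), (10, a, n, v, 28), (10, b, c, a, 22), (10, b, c, v, 28), (10, m, m, a, 22), (10, m, m, v, 28), (10, p, y, a, 22), (10, p, y, v, 28), (10, y, s, a, 22), (10, y, s, v, 28)}
σ[C != a]: keep tuples satisfying C != a → {(10, a, n, v, 28), (10, b, c, v, 28), (10, m, m, v, 28), (10, p, y, v, 28), (10, y, s, v, 28)}
Keep only column(s) B, F: {(28, a), (28, b), (28, m), (28, p), (28, y)}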